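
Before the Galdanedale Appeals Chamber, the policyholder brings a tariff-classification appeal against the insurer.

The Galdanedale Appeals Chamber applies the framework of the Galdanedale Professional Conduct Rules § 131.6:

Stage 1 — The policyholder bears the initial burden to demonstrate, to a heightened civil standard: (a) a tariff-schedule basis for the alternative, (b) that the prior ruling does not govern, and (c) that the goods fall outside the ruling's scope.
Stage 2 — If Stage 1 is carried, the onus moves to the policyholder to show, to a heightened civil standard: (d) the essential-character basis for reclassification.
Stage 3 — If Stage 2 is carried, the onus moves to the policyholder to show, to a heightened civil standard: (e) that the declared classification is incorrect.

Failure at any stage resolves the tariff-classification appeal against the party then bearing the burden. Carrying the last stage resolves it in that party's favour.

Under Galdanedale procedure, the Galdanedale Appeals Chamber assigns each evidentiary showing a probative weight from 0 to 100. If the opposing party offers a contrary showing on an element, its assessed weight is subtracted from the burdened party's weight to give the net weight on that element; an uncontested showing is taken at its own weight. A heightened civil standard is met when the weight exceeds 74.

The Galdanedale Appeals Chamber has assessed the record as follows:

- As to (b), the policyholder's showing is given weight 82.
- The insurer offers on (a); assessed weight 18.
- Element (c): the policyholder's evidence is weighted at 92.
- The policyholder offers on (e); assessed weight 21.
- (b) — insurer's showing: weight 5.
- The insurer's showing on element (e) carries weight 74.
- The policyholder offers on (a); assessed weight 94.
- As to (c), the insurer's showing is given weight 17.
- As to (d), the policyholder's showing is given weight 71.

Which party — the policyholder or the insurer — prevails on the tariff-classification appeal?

Stage 1 (policyholder, a heightened civil standard, weight exceeds 74): (a) net 94−18=76 > 74 — meets; (b) net 82−5=77 > 74 — meets; (c) net 92−17=75 > 74 — meets.
  All elements met. The policyholder retains the burden for Stage 2.
Stage 2 (policyholder, a heightened civil standard, weight exceeds 74): (d) 71 ≤ 74 — fails.
  The policyholder does not carry Stage 2.
So the insurer prevails.

insurer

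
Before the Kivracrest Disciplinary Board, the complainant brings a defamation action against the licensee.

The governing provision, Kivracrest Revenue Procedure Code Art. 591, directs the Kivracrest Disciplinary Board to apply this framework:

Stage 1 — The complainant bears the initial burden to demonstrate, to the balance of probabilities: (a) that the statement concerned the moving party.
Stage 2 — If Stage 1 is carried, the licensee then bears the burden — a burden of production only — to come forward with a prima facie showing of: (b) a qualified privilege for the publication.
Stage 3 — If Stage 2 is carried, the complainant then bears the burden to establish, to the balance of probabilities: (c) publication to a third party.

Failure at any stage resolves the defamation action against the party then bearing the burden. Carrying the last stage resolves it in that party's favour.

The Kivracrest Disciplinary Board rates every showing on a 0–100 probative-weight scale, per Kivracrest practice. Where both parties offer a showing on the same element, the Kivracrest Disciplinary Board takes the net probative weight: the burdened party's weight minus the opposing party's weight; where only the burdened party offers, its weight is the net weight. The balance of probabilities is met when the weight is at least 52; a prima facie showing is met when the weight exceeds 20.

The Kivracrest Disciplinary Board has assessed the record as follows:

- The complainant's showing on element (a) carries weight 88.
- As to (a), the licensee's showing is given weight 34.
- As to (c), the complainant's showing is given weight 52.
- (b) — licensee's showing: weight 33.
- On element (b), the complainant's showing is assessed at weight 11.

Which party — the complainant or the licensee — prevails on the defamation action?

Stage 1 (complainant, the balance of probabilities, weight is at least 52): (a) net 88−34=54 ≥ 52 — meets.
  The complainant carries Stage 1; the licensee now bears the burden.
Stage 2 (licensee, a prima facie showing, weight exceeds 20): (b) net 33−11=22 > 20 — meets.
  Stage 2 carried; the burden shifts to the complainant.
Stage 3 (complainant, the balance of probabilities, weight is at least 52): (c) 52 ≥ 52 — meets.
  The complainant carries the last stage.
Every stage carried; the complainant prevails.

complainant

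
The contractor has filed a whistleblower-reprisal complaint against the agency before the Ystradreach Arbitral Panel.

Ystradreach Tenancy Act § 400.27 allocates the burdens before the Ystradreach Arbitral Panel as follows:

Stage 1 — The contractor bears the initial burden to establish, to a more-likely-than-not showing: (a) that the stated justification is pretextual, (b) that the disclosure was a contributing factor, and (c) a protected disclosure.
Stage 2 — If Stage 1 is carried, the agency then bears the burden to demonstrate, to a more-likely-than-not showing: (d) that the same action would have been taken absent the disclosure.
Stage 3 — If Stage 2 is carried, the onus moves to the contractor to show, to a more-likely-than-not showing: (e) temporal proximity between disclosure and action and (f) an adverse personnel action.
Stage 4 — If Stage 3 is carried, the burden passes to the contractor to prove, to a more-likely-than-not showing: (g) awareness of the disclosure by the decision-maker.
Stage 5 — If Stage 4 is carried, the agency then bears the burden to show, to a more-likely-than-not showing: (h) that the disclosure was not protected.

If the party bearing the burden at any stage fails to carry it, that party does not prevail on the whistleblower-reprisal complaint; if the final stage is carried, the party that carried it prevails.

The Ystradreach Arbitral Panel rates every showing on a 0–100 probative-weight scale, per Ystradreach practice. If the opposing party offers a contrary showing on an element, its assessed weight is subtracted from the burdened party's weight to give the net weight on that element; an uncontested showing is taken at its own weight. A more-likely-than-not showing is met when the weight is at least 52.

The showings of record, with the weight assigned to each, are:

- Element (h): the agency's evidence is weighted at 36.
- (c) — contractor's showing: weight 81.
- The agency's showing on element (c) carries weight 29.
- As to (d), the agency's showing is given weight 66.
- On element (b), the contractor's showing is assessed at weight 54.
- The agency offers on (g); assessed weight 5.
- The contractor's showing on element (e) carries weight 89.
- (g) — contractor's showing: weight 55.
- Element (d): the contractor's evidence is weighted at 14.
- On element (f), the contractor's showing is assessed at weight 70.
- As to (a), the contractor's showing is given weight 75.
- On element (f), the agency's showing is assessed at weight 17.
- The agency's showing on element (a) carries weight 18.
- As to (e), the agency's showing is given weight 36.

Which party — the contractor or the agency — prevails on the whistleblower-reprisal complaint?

agency

At Stage 1 the contractor must meet a more-likely-than-not showing (weight is at least 52): on (a) the weight is 75 less the opposing 18 gives net 57, ≥ 52, so (a) meets the standard; on (b) the weight is 54, which does reach 52, so (b) meets the standard; on (c) the weight is 81 less the opposing 29 gives net 52, ≥ 52, so (c) meets the standard.
  All elements met. The burden passes to the agency.
At Stage 2 the agency must meet a more-likely-than-not showing (weight is at least 52): on (d) the weight is 66 less the opposing 14 gives net 52, ≥ 52, so (d) meets the standard.
  The agency carries Stage 2; the contractor now bears the burden.
At Stage 3 the contractor must meet a more-likely-than-not showing (weight is at least 52): on (e) the weight is 89 less the opposing 36 gives net 53, which does reach 52, so (e) meets the standard; on (f) the weight is 70 less the opposing 17 gives net 53, which does reach 52, so (f) meets the standard.
  Stage 3 is satisfied; the contractor continues to bear the burden.
At Stage 4 the contractor must meet a more-likely-than-not showing (weight is at least 52): on (g) the weight is 55 less the opposing 5 gives net 50, which does not reach 52, so (g) does not meet the standard.
  Stage 4 not carried; the contractor fails its burden.
The agency prevails.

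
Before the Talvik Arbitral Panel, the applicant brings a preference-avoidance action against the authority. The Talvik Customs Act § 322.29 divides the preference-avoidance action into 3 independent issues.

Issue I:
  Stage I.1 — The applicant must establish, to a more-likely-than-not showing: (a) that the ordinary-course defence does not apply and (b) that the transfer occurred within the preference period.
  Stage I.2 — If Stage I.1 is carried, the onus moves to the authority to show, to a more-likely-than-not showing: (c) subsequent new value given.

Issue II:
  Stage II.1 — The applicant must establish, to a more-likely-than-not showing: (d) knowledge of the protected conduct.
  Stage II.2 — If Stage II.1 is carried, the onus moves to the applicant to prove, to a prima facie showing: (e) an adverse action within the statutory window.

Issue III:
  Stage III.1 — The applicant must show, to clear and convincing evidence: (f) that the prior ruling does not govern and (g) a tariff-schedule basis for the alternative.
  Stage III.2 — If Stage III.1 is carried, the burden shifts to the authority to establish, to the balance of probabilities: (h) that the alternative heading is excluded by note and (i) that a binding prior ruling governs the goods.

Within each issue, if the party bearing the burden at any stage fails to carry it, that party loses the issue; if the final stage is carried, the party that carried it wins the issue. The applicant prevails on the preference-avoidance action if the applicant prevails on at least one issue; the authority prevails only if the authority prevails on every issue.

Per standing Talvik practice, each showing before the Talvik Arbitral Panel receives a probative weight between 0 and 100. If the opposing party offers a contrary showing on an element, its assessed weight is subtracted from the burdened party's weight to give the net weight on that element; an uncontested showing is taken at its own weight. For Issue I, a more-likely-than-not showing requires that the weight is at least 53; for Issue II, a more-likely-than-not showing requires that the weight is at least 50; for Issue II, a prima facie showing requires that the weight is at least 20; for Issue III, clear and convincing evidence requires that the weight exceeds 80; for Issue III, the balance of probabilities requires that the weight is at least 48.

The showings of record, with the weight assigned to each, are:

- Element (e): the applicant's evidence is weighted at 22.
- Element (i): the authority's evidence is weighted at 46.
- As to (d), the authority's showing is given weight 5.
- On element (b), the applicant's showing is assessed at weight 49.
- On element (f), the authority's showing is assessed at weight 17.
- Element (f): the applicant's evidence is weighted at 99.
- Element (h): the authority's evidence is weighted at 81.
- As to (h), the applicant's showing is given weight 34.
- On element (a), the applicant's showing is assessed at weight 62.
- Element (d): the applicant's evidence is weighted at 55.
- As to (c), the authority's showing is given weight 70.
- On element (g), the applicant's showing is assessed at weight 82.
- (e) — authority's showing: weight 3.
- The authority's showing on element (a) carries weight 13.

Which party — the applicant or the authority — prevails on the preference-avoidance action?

— Issue I —
At Stage I.1 the applicant must meet a more-likely-than-not showing (weight is at least 53): on (a) the weight is 62 less the opposing 13 gives net 49, which does not reach 53, so (a) does not meet the standard; on (b) the weight is 49, < 53, so (b) does not meet the standard.
  Stage I.1 not carried; the applicant fails its burden.
The analysis ends at Stage I.1; the authority prevails on this issue.
— Issue II —
Stage II.1 — burden on applicant; standard: a more-likely-than-not showing (weight is at least 50).
    (d): 55 − 5 = 50 ≥ 50 [met]
  Stage II.1 is satisfied; the applicant continues to bear the burden.
Stage II.2 — burden on applicant; standard: a prima facie showing (weight is at least 20).
    (e): 22 − 3 = 19 < 20 [not met]
  The applicant does not carry Stage II.2.
The authority prevails on this issue.
— Issue III —
At Stage III.1 the applicant must meet clear and convincing evidence (weight exceeds 80): on (f) the weight is 99 less the opposing 17 gives net 82, > 80, so (f) meets the standard; on (g) the weight is 82, which does exceed 80, so (g) meets the standard.
  The applicant carries Stage III.1; the authority now bears the burden.
At Stage III.2 the authority must meet the balance of probabilities (weight is at least 48): on (h) the weight is 81 less the opposing 34 gives net 47, < 48, so (h) does not meet the standard; on (i) the weight is 46, < 48, so (i) does not meet the standard.
  Not every element is met, so the authority fails to carry Stage III.2.
The analysis ends at Stage III.2; the applicant prevails on this issue.
Per-issue: Issue I → authority; Issue II → authority; Issue III → applicant. The applicant must prevail on at least one issue; overall, the applicant prevails.

applicant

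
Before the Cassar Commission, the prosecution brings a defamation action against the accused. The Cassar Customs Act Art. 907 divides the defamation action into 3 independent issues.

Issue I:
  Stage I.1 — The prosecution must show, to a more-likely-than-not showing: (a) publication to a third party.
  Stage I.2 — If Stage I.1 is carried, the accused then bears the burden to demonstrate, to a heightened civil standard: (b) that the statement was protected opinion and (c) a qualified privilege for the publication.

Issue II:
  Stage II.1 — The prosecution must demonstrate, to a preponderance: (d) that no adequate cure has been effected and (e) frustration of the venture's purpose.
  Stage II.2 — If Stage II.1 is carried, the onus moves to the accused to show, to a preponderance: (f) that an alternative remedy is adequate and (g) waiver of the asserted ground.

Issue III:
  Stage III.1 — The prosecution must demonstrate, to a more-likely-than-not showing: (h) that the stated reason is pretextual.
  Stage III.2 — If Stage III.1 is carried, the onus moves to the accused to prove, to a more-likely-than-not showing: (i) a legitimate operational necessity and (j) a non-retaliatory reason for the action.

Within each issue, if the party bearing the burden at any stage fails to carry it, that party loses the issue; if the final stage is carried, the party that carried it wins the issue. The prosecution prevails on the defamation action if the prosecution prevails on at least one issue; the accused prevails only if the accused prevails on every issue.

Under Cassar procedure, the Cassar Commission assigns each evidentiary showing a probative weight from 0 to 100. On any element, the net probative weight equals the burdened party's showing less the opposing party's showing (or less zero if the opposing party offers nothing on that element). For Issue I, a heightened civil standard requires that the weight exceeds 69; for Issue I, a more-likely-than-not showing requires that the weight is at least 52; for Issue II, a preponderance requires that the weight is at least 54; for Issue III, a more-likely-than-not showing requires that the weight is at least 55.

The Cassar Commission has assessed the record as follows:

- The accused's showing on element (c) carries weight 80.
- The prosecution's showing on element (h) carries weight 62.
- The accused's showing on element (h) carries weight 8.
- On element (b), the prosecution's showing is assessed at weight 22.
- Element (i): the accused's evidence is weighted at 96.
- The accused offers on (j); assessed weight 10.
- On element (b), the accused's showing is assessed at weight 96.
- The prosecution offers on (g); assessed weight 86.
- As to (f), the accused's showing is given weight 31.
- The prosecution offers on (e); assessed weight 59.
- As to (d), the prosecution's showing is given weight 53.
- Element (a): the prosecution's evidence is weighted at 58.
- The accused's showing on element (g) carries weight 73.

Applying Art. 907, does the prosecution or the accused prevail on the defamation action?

accused

— Issue I —
Stage I.1 (prosecution, a more-likely-than-not showing, weight is at least 52): (a) 58 ≥ 52 — meets.
  The prosecution carries Stage I.1; the accused now bears the burden.
Stage I.2 (accused, a heightened civil standard, weight exceeds 69): (b) net 96−22=74 > 69 — meets; (c) 80 > 69 — meets.
  The accused carries the last stage.
All stages carried — the accused prevails on this issue.
— Issue II —
Stage II.1 — burden on prosecution; standard: a preponderance (weight is at least 54).
    (d): 53 < 54 [not met]
    (e): 59 ≥ 54 [met]
  Stage II.1 not carried; the prosecution fails its burden.
So the accused prevails on this issue.
— Issue III —
Stage III.1 — burden on prosecution; standard: a more-likely-than-not showing (weight is at least 55).
    (h): 62 − 8 = 54 < 55 [not met]
  Stage III.1 not carried; the prosecution fails its burden.
The accused prevails on this issue.
Per-issue: Issue I → accused; Issue II → accused; Issue III → accused. The prosecution must prevail on at least one issue; overall, the accused prevails.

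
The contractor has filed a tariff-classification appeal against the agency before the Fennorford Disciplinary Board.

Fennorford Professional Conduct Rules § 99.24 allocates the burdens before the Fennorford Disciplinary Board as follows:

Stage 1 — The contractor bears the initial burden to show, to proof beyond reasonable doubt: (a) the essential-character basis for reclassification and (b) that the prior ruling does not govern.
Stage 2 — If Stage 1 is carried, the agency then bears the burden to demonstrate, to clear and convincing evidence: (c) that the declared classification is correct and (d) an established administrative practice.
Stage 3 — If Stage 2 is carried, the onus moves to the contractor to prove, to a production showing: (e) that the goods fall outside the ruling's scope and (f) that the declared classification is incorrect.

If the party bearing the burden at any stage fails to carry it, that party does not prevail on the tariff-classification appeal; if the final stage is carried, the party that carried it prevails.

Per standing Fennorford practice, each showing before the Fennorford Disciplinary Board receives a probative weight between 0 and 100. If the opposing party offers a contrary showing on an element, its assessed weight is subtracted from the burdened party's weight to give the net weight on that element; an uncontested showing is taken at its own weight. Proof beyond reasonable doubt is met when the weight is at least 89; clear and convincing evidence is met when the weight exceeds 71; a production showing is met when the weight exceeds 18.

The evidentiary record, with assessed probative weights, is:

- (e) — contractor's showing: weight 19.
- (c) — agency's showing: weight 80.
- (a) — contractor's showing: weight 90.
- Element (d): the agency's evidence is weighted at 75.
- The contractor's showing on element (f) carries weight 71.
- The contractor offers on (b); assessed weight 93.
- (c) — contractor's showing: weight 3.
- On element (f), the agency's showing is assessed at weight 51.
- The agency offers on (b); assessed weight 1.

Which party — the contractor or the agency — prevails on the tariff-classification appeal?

Stage 1 (contractor, proof beyond reasonable doubt, weight is at least 89): (a) 90 ≥ 89 — meets; (b) net 93−1=92 ≥ 89 — meets.
  Stage 1 is satisfied; the onus moves to the agency.
Stage 2 (agency, clear and convincing evidence, weight exceeds 71): (c) net 80−3=77 > 71 — meets; (d) 75 > 71 — meets.
  Stage 2 carried; the burden shifts to the contractor.
Stage 3 (contractor, a production showing, weight exceeds 18): (e) 19 > 18 — meets; (f) net 71−51=20 > 18 — meets.
  All elements met at the final stage.
With every stage satisfied, the contractor prevails.

contractor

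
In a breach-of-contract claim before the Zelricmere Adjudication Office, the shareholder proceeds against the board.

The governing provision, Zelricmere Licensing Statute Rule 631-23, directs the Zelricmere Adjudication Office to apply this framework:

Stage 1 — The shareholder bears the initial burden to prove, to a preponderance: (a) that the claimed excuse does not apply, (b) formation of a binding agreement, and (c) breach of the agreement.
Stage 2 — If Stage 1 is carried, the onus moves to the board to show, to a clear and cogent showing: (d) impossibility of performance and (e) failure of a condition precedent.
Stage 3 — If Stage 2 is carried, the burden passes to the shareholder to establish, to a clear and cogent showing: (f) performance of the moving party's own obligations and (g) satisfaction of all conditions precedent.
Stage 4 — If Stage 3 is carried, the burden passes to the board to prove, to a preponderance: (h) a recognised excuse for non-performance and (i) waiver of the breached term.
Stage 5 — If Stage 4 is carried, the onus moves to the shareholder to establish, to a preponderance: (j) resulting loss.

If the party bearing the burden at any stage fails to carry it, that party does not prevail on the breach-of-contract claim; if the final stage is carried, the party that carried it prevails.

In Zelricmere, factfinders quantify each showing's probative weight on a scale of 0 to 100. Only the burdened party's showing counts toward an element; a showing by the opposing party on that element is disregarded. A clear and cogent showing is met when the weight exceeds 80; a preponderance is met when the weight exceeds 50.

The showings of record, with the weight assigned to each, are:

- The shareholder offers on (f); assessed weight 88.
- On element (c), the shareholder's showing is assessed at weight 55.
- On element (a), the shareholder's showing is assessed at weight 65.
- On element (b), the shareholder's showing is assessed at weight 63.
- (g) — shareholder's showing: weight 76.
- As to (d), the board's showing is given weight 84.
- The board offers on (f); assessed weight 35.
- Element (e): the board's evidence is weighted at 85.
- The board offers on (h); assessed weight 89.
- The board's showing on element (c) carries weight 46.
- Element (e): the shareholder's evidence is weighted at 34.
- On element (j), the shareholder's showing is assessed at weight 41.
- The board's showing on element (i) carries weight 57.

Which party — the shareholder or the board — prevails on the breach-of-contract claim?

Stage 1 (shareholder, a preponderance, weight exceeds 50): (a) 65 > 50 — meets; (b) 63 > 50 — meets; (c) 55 (board's 46 disregarded) > 50 — meets.
  All elements met. The burden passes to the board.
Stage 2 (board, a clear and cogent showing, weight exceeds 80): (d) 84 > 80 — meets; (e) 85 (shareholder's 34 disregarded) > 80 — meets.
  Stage 2 is satisfied; the onus moves to the shareholder.
Stage 3 (shareholder, a clear and cogent showing, weight exceeds 80): (f) 88 (board's 35 disregarded) > 80 — meets; (g) 76 ≤ 80 — fails.
  The shareholder does not carry Stage 3.
So the board prevails.

board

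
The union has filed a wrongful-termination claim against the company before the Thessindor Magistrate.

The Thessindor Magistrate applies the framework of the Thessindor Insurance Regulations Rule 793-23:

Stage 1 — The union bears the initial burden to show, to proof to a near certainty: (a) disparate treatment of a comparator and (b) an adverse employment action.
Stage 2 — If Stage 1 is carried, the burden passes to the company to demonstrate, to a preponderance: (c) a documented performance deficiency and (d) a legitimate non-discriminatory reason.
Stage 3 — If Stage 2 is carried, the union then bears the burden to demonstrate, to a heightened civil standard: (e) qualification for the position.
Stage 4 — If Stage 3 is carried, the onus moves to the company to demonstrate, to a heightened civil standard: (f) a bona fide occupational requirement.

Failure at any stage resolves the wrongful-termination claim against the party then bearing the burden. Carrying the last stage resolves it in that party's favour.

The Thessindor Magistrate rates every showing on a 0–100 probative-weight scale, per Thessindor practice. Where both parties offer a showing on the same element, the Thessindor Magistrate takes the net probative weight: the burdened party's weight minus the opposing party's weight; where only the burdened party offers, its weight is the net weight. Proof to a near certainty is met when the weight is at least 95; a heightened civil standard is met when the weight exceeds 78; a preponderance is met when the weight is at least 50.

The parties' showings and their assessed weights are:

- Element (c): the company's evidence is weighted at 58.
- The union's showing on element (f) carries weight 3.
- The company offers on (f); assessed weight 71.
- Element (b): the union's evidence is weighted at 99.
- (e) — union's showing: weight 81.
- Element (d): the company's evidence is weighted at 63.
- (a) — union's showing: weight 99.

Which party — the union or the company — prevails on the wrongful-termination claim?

union

Stage 1 (union, proof to a near certainty, weight is at least 95): (a) 99 ≥ 95 — meets; (b) 99 ≥ 95 — meets.
  All elements met. The burden passes to the company.
Stage 2 (company, a preponderance, weight is at least 50): (c) 58 ≥ 50 — meets; (d) 63 ≥ 50 — meets.
  Stage 2 carried; the burden shifts to the union.
Stage 3 (union, a heightened civil standard, weight exceeds 78): (e) 81 > 78 — meets.
  Stage 3 is satisfied; the onus moves to the company.
Stage 4 (company, a heightened civil standard, weight exceeds 78): (f) net 71−3=68 ≤ 78 — fails.
  The company does not carry Stage 4.
The analysis ends at Stage 4; the union prevails.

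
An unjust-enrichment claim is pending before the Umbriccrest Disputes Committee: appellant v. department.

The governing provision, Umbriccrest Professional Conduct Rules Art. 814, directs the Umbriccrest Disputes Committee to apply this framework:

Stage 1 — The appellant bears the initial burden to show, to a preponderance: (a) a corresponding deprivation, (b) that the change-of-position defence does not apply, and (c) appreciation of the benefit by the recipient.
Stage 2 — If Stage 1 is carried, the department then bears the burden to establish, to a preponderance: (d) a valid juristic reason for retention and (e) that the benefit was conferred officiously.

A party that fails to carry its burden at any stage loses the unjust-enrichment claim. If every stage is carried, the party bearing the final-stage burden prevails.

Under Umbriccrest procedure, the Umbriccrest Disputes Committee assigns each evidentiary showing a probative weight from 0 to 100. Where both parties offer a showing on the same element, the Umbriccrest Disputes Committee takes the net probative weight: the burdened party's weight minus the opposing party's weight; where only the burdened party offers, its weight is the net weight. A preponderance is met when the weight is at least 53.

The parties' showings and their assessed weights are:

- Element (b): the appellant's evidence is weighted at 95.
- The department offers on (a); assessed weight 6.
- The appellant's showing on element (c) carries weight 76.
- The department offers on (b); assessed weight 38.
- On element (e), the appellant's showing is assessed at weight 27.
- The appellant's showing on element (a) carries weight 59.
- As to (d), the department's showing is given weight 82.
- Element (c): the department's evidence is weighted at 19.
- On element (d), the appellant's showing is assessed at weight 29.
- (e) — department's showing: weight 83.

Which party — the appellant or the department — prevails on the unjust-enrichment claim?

At Stage 1 the appellant must meet a preponderance (weight is at least 53): on (a) the weight is 59 less the opposing 6 gives net 53, which does reach 53, so (a) meets the standard; on (b) the weight is 95 less the opposing 38 gives net 57, ≥ 53, so (b) meets the standard; on (c) the weight is 76 less the opposing 19 gives net 57, which does reach 53, so (c) meets the standard.
  Stage 1 is satisfied; the onus moves to the department.
At Stage 2 the department must meet a preponderance (weight is at least 53): on (d) the weight is 82 less the opposing 29 gives net 53, which does reach 53, so (d) meets the standard; on (e) the weight is 83 less the opposing 27 gives net 56, which does reach 53, so (e) meets the standard.
  The department carries the last stage.
Every stage carried; the department prevails.

department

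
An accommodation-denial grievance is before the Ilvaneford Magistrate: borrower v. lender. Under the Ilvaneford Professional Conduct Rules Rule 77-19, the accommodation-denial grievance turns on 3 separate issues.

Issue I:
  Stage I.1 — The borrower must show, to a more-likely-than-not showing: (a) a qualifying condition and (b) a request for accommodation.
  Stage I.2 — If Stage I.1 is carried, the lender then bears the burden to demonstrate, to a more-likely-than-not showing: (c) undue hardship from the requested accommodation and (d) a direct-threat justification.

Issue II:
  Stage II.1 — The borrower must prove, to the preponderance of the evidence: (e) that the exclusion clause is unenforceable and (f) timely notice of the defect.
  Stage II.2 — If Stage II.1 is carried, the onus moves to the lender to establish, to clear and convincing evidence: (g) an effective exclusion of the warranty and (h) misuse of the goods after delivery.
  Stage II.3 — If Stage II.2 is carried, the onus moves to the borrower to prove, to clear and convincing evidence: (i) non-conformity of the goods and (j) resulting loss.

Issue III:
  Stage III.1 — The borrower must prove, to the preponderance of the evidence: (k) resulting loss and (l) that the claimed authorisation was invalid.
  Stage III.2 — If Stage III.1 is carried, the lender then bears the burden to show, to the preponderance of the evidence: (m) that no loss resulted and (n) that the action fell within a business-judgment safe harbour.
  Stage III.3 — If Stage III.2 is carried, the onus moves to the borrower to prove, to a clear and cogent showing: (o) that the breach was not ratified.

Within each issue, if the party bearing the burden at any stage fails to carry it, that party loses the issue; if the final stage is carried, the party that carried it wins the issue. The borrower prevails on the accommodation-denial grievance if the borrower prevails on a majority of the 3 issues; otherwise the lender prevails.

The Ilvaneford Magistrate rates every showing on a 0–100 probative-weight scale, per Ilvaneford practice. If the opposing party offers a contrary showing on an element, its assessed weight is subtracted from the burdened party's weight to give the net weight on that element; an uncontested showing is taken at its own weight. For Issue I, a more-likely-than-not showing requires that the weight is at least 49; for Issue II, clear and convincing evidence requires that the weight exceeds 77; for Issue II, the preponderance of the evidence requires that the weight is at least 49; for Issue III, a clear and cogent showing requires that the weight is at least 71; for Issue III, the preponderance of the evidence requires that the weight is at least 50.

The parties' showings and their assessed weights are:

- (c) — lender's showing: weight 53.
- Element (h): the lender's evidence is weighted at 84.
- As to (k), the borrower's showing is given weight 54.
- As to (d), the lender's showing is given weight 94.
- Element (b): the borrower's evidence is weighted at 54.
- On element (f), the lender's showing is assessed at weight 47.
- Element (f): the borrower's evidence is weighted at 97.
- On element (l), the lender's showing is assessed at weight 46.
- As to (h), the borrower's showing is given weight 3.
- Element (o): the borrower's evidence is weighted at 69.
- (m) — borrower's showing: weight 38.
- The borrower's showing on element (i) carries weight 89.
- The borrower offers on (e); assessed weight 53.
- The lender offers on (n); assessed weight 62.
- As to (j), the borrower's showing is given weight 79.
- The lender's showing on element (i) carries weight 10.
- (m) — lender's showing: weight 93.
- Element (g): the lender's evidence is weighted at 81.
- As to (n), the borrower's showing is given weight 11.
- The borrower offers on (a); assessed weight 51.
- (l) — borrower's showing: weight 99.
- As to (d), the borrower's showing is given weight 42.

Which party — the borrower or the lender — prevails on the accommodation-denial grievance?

lender

— Issue I —
Stage I.1 — burden on borrower; standard: a more-likely-than-not showing (weight is at least 49).
    (a): 51 ≥ 49 [met]
    (b): 54 ≥ 49 [met]
  The borrower carries Stage I.1; the lender now bears the burden.
Stage I.2 — burden on lender; standard: a more-likely-than-not showing (weight is at least 49).
    (c): 53 ≥ 49 [met]
    (d): 94 − 42 = 52 ≥ 49 [met]
  All elements met at the final stage.
Every stage carried; the lender prevails on this issue.
— Issue II —
At Stage II.1 the borrower must meet the preponderance of the evidence (weight is at least 49): on (e) the weight is 53, which does reach 49, so (e) meets the standard; on (f) the weight is 97 less the opposing 47 gives net 50, ≥ 49, so (f) meets the standard.
  The borrower carries Stage II.1; the lender now bears the burden.
At Stage II.2 the lender must meet clear and convincing evidence (weight exceeds 77): on (g) the weight is 81, which does exceed 77, so (g) meets the standard; on (h) the weight is 84 less the opposing 3 gives net 81, which does exceed 77, so (h) meets the standard.
  Stage II.2 carried; the burden shifts to the borrower.
At Stage II.3 the borrower must meet clear and convincing evidence (weight exceeds 77): on (i) the weight is 89 less the opposing 10 gives net 79, which does exceed 77, so (i) meets the standard; on (j) the weight is 79, which does exceed 77, so (j) meets the standard.
  Stage II.3 carried; the final stage is satisfied.
Every stage carried; the borrower prevails on this issue.
— Issue III —
At Stage III.1 the borrower must meet the preponderance of the evidence (weight is at least 50): on (k) the weight is 54, which does reach 50, so (k) meets the standard; on (l) the weight is 99 less the opposing 46 gives net 53, ≥ 50, so (l) meets the standard.
  The borrower carries Stage III.1; the lender now bears the burden.
At Stage III.2 the lender must meet the preponderance of the evidence (weight is at least 50): on (m) the weight is 93 less the opposing 38 gives net 55, which does reach 50, so (m) meets the standard; on (n) the weight is 62 less the opposing 11 gives net 51, ≥ 50, so (n) meets the standard.
  Stage III.2 is satisfied; the onus moves to the borrower.
At Stage III.3 the borrower must meet a clear and cogent showing (weight is at least 71): on (o) the weight is 69, which does not reach 71, so (o) does not meet the standard.
  The borrower does not carry Stage III.3.
The lender prevails on this issue.
Per-issue: Issue I → lender; Issue II → borrower; Issue III → lender. The borrower must prevail on a majority of issues; overall, the lender prevails.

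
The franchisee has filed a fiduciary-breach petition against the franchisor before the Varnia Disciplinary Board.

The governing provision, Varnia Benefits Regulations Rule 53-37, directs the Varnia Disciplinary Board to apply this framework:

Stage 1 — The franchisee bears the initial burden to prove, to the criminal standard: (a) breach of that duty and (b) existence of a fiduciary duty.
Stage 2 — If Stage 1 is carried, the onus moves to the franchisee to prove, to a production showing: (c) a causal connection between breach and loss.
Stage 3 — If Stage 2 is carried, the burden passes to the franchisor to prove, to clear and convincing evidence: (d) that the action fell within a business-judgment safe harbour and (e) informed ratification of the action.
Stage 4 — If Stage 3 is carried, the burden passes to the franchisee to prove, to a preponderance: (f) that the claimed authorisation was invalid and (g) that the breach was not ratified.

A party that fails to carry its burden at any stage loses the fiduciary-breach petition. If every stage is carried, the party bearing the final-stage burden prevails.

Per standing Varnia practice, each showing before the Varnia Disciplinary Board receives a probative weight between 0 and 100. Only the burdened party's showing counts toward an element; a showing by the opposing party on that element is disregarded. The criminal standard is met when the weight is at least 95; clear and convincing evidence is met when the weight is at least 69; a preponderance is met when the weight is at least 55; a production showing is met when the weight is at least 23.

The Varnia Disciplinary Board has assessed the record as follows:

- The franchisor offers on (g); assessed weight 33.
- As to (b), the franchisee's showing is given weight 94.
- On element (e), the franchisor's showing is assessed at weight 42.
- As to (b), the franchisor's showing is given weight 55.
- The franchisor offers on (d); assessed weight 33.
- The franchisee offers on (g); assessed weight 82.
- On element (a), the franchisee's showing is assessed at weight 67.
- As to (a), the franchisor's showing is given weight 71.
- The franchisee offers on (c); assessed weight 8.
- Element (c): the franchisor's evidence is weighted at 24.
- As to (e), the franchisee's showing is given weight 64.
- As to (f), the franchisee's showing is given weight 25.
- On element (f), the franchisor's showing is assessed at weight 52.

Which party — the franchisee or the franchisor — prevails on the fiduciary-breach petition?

Stage 1 — burden on franchisee; standard: the criminal standard (weight is at least 95).
    (a): 67 (franchisor's 71 disregarded) < 95 [not met]
    (b): 94 (franchisor's 55 disregarded) < 95 [not met]
  Not every element is met, so the franchisee fails to carry Stage 1.
So the franchisor prevails.

franchisor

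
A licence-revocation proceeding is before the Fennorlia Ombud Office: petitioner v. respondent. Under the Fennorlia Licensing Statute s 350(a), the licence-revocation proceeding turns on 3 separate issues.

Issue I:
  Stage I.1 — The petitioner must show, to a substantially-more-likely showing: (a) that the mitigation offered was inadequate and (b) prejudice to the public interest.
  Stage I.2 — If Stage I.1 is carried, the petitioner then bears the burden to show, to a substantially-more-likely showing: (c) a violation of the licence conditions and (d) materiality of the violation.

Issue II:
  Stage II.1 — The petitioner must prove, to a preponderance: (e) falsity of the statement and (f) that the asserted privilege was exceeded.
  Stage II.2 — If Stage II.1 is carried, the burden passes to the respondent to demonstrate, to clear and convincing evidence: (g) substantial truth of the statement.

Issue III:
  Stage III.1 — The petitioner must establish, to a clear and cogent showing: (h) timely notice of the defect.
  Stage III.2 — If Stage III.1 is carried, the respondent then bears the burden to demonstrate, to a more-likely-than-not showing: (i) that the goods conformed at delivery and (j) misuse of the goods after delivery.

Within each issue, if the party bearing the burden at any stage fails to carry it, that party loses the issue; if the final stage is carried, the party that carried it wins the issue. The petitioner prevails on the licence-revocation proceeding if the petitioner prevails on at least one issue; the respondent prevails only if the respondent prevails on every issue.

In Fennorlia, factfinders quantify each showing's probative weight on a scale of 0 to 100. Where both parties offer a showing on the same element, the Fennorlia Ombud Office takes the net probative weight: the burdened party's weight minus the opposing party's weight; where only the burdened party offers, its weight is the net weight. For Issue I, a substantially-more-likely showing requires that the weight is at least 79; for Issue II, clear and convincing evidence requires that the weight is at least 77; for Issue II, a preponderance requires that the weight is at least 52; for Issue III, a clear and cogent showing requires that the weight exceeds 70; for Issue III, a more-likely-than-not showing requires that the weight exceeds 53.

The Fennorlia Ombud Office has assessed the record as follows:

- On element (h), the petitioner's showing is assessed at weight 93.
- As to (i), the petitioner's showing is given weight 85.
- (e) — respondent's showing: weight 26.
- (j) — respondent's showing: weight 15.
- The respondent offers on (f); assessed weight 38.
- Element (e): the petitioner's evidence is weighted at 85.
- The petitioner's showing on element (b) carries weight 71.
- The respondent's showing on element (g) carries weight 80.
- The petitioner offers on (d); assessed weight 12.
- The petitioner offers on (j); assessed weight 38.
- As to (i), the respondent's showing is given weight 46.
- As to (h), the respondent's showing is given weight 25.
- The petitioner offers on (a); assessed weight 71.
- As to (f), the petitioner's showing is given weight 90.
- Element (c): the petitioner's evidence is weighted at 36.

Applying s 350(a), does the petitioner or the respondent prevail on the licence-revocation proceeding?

— Issue I —
Stage I.1 — burden on petitioner; standard: a substantially-more-likely showing (weight is at least 79).
    (a): 71 < 79 [not met]
    (b): 71 < 79 [not met]
  Not every element is met, so the petitioner fails to carry Stage I.1.
The analysis ends at Stage I.1; the respondent prevails on this issue.
— Issue II —
At Stage II.1 the petitioner must meet a preponderance (weight is at least 52): on (e) the weight is 85 less the opposing 26 gives net 59, ≥ 52, so (e) meets the standard; on (f) the weight is 90 less the opposing 38 gives net 52, ≥ 52, so (f) meets the standard.
  Stage II.1 is satisfied; the onus moves to the respondent.
At Stage II.2 the respondent must meet clear and convincing evidence (weight is at least 77): on (g) the weight is 80, which does reach 77, so (g) meets the standard.
  The respondent carries the last stage.
All stages carried — the respondent prevails on this issue.
— Issue III —
At Stage III.1 the petitioner must meet a clear and cogent showing (weight exceeds 70): on (h) the weight is 93 less the opposing 25 gives net 68, which does not exceed 70, so (h) does not meet the standard.
  Stage III.1 not carried; the petitioner fails its burden.
The respondent prevails on this issue.
Per-issue: Issue I → respondent; Issue II → respondent; Issue III → respondent. The petitioner must prevail on at least one issue; overall, the respondent prevails.

respondent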